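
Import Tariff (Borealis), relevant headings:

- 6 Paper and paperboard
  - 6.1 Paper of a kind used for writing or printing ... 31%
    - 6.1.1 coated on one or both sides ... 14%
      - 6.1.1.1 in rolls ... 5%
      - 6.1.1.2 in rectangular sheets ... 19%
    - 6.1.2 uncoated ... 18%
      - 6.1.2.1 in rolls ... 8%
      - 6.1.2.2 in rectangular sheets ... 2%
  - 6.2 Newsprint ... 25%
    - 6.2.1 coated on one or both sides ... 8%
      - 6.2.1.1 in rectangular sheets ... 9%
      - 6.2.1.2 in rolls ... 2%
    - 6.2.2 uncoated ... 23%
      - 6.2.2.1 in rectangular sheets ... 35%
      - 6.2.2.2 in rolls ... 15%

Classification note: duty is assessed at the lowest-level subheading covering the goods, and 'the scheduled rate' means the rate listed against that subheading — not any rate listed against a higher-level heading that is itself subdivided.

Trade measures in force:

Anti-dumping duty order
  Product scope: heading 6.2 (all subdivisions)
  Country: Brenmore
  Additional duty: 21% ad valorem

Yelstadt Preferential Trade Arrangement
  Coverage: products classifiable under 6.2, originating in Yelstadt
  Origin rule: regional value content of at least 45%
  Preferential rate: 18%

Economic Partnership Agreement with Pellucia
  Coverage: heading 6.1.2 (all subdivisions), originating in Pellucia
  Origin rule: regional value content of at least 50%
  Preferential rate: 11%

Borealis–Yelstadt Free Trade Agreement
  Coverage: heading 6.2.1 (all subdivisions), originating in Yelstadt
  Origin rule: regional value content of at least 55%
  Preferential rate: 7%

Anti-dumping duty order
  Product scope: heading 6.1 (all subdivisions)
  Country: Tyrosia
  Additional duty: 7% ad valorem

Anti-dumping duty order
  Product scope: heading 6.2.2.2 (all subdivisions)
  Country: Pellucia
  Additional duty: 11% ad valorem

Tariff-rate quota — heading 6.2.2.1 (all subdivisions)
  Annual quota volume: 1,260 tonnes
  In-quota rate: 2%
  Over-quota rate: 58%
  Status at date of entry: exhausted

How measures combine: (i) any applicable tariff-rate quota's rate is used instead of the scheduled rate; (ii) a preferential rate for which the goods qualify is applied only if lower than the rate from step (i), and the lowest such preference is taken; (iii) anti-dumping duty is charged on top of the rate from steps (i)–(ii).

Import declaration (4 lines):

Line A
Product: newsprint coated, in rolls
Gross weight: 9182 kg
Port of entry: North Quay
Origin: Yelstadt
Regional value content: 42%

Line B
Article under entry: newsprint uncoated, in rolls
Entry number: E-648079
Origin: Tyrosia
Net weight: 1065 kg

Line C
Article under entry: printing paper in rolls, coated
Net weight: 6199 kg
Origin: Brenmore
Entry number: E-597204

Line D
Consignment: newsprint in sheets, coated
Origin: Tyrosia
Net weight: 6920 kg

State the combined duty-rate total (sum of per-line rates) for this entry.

Line A: newsprint → 6.2; coated → 6.2.1; in rolls → 6.2.1.2. Scheduled 2%. Yelstadt agreement on 6.2: RVC < 45%; Yelstadt agreement on 6.2.1: RVC < 55%. → 2%.
Line B: newsprint → 6.2; uncoated → 6.2.2; in rolls → 6.2.2.2. Scheduled 15%. No special measure applies. → 15%.
Line C: printing paper → 6.1; coated → 6.1.1; in rolls → 6.1.1.1. Scheduled 5%. No special measure applies. → 5%.
Line D: newsprint → 6.2; coated → 6.2.1; in sheets → 6.2.1.1. Scheduled 9%. No special measure applies. → 9%.
Sum: 2% + 15% + 5% + 9% = 31%.

31%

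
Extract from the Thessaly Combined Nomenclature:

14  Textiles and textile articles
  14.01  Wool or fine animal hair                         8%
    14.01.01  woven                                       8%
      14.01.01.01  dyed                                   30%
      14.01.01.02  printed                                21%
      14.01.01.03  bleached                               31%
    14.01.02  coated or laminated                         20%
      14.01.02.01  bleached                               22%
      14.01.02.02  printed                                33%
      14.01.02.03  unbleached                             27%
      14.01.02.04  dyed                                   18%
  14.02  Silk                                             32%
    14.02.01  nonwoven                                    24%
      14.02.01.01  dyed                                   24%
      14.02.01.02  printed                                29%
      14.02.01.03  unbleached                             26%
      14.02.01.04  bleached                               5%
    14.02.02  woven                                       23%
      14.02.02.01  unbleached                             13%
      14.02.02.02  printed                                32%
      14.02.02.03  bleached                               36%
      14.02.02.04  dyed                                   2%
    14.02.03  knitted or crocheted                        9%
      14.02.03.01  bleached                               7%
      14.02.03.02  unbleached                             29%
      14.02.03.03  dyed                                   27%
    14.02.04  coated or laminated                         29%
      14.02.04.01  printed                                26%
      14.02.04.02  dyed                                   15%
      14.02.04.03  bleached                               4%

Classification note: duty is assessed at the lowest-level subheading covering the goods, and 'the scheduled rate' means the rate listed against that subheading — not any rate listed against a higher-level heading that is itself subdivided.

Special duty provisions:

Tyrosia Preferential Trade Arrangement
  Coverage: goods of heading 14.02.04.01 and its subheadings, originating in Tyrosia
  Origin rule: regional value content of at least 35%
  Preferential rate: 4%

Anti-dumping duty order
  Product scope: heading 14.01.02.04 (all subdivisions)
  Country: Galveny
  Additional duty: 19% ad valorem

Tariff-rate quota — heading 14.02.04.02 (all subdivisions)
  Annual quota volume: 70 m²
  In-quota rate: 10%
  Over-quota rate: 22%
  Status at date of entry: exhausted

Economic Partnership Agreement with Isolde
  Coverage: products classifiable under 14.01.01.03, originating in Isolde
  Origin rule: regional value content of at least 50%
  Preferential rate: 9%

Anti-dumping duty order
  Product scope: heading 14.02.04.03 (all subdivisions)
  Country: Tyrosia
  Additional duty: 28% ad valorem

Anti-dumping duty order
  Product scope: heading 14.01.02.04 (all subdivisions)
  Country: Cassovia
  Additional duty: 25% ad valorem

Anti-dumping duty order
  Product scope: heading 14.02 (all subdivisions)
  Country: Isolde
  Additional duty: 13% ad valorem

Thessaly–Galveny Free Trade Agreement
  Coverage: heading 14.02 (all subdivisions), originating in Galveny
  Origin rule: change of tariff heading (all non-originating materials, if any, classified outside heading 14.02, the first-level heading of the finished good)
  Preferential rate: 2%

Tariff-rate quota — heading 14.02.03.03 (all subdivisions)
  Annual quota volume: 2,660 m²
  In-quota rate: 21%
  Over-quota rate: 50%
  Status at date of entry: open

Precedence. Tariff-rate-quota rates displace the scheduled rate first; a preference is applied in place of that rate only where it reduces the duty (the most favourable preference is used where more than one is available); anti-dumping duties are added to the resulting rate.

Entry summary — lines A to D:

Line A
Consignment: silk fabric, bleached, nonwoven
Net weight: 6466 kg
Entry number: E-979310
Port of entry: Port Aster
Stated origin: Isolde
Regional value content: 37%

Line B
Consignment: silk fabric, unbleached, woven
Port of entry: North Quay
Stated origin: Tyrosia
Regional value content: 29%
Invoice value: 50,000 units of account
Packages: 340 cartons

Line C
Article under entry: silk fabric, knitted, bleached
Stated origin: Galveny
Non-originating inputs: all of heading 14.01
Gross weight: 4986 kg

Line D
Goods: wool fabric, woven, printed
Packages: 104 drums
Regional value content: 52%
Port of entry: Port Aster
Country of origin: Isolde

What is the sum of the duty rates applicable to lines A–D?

Line A: silk → 14.02; nonwoven → 14.02.01; bleached → 14.02.01.04. Scheduled 5%. Isolde agreement on 14.01.01.03: 14.02.01.04 not covered; anti-dumping (Isolde, 14.02): +13%; total 5% + 13% = 18%. → 18%.
Line B: silk → 14.02; woven → 14.02.02; unbleached → 14.02.02.01. Scheduled 13%. Tyrosia agreement on 14.02.04.01: 14.02.02.01 not covered. → 13%.
Line C: silk → 14.02; knitted → 14.02.03; bleached → 14.02.03.01. Scheduled 7%. Galveny agreement on 14.02: CTH met → 2% available; preferential 2%. → 2%.
Line D: wool → 14.01; woven → 14.01.01; printed → 14.01.01.02. Scheduled 21%. Isolde agreement on 14.01.01.03: 14.01.01.02 not covered. → 21%.
Sum: 18% + 13% + 2% + 21% = 54%.

54%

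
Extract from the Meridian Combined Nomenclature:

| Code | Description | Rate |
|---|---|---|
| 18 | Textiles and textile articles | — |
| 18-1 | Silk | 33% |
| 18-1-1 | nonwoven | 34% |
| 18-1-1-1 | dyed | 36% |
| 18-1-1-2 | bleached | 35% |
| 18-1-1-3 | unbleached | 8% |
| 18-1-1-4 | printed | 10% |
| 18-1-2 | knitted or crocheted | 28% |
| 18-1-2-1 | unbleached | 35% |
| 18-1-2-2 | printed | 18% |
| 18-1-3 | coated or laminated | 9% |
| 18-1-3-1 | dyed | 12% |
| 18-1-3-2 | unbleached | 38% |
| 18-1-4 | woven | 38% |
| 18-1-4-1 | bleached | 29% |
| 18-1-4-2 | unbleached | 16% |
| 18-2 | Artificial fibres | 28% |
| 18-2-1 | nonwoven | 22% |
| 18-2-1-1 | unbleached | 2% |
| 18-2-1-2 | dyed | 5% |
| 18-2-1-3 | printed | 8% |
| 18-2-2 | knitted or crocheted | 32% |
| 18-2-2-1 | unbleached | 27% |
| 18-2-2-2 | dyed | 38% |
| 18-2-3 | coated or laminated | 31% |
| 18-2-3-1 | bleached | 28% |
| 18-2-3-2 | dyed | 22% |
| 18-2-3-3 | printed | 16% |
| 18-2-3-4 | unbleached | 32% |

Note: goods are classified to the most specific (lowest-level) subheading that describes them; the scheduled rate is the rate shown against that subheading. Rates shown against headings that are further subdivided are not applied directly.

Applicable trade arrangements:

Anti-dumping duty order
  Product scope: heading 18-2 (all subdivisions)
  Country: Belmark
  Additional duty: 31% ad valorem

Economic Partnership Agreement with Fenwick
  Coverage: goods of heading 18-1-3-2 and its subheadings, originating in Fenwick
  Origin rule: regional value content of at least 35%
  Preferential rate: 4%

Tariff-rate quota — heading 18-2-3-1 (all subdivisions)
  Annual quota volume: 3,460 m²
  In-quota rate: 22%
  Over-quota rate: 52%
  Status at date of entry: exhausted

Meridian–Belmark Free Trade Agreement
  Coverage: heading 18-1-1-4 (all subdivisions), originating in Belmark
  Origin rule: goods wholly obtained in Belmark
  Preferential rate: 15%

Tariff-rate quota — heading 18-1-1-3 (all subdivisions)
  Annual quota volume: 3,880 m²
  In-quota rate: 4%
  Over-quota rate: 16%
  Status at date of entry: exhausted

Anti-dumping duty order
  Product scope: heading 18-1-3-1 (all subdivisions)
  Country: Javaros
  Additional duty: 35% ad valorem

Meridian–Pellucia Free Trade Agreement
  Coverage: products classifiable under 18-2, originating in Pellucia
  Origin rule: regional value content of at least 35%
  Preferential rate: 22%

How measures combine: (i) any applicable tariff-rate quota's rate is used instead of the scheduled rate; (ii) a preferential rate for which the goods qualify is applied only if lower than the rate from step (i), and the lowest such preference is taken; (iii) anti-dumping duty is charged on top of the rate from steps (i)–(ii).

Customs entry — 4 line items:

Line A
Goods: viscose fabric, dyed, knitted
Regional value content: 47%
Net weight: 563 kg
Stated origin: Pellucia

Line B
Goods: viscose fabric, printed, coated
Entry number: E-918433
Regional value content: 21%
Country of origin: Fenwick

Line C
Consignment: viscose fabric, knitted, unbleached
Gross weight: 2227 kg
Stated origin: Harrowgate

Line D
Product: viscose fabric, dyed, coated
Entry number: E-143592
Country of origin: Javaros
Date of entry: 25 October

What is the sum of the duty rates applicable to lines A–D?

87%

Line A: viscose → 18-2; knitted → 18-2-2; dyed → 18-2-2-2. Scheduled 38%. Pellucia agreement on 18-2: RVC ≥ 35% → 22% available; preferential 22%. → 22%.
Line B: viscose → 18-2; coated → 18-2-3; printed → 18-2-3-3. Scheduled 16%. Fenwick agreement on 18-1-3-2: 18-2-3-3 not covered. → 16%.
Line C: viscose → 18-2; knitted → 18-2-2; unbleached → 18-2-2-1. Scheduled 27%. No special measure applies. → 27%.
Line D: viscose → 18-2; coated → 18-2-3; dyed → 18-2-3-2. Scheduled 22%. No special measure applies. → 22%.
Sum: 22% + 16% + 27% + 22% = 87%.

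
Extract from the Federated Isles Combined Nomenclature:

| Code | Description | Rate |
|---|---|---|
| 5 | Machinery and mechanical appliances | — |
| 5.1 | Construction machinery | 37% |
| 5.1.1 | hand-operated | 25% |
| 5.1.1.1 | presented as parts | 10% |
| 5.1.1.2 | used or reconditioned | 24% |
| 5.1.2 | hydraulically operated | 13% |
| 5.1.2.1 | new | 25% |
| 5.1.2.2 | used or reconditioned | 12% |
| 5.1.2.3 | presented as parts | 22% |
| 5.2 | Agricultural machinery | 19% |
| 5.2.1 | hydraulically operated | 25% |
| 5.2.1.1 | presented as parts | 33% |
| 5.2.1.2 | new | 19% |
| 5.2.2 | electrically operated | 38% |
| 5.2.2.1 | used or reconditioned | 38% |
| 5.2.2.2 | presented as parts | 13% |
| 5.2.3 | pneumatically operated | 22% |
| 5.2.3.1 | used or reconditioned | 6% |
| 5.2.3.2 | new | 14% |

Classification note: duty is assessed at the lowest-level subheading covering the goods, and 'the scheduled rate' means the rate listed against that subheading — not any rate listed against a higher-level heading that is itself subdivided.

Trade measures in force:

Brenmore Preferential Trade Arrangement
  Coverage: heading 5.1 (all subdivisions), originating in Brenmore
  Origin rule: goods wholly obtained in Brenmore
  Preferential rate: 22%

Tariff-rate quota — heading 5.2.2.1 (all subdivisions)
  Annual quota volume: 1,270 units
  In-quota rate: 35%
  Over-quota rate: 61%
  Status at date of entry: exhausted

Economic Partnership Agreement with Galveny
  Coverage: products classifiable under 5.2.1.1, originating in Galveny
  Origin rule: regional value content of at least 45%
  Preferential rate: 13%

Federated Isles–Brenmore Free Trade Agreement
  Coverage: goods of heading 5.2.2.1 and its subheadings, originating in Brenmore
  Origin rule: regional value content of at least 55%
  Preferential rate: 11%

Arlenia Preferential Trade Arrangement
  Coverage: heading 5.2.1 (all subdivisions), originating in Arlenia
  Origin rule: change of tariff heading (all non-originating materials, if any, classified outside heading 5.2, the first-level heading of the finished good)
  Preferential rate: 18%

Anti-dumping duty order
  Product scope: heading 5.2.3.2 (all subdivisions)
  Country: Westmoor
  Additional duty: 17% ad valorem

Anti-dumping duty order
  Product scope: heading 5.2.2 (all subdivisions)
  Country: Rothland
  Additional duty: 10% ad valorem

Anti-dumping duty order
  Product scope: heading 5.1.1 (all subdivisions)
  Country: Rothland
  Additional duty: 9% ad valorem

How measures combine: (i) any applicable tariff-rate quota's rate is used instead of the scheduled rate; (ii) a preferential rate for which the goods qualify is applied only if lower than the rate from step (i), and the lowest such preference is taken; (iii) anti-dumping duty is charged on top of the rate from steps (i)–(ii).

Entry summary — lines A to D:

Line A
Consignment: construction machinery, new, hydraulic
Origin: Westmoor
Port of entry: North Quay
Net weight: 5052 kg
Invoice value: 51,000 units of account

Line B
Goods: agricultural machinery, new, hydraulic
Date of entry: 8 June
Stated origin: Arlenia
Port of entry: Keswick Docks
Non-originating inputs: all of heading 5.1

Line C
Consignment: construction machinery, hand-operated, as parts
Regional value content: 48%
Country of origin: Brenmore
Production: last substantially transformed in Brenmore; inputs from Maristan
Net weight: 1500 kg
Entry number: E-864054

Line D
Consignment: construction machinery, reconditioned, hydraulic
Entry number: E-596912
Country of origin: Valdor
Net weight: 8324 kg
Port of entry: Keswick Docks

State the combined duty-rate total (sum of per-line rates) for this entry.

65%

Line A: construction → 5.1; hydraulic → 5.1.2; new → 5.1.2.1. Scheduled 25%. No special measure applies. → 25%.
Line B: agricultural → 5.2; hydraulic → 5.2.1; new → 5.2.1.2. Scheduled 19%. Arlenia agreement on 5.2.1: CTH met → 18% available; preferential 18%. → 18%.
Line C: construction → 5.1; hand-operated → 5.1.1; as parts → 5.1.1.1. Scheduled 10%. Brenmore agreement on 5.1: not wholly obtained; Brenmore agreement on 5.2.2.1: 5.1.1.1 not covered. → 10%.
Line D: construction → 5.1; hydraulic → 5.1.2; reconditioned → 5.1.2.2. Scheduled 12%. No special measure applies. → 12%.
Sum: 25% + 18% + 10% + 12% = 65%.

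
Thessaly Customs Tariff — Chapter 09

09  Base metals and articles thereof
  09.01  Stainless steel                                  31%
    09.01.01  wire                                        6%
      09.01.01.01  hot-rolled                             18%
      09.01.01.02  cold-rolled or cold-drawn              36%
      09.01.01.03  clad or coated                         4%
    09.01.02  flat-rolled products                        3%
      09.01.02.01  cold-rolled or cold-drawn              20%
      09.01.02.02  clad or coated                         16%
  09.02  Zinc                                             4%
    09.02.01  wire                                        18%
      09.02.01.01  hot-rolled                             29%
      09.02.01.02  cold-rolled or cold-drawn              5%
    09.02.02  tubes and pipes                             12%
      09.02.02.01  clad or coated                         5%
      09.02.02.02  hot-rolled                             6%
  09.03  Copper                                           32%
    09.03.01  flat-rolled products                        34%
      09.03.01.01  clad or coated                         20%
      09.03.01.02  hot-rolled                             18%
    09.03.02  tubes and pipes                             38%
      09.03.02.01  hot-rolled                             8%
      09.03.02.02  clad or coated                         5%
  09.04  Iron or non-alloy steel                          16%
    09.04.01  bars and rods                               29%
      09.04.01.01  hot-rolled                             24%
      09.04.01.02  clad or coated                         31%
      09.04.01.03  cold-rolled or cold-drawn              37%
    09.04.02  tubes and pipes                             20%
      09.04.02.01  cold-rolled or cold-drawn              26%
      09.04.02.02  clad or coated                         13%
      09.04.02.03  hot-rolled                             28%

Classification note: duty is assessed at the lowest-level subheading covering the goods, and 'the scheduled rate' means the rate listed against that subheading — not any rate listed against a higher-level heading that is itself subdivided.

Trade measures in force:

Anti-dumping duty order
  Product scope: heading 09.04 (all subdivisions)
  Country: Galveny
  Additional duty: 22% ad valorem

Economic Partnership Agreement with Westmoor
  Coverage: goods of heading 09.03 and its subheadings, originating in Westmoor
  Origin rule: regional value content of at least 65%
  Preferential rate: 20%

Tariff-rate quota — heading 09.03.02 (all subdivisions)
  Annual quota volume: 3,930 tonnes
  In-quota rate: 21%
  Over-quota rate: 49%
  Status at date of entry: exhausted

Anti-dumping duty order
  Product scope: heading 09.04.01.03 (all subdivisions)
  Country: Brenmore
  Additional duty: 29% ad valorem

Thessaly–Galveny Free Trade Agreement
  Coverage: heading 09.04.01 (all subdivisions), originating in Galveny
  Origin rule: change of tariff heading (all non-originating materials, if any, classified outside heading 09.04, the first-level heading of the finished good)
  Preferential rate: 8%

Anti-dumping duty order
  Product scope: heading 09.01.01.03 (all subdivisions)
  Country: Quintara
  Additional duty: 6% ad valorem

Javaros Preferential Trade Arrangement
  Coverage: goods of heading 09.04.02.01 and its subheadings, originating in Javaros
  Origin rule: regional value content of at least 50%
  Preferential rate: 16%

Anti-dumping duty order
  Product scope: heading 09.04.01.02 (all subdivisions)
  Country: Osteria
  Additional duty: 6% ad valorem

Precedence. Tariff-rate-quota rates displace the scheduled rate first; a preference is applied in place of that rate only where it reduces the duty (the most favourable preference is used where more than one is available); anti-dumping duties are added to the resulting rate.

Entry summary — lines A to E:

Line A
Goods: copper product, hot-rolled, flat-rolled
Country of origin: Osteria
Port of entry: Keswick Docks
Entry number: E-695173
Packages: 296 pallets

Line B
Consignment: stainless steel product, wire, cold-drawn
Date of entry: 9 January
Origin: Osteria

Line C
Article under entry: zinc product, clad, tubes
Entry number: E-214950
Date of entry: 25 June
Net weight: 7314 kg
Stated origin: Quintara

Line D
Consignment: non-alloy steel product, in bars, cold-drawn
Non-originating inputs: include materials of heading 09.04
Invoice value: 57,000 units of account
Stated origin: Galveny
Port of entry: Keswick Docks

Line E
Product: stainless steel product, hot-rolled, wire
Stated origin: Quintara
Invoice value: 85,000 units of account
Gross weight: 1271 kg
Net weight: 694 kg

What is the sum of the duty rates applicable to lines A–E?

136%

Line A: copper → 09.03; flat-rolled → 09.03.01; hot-rolled → 09.03.01.02. Scheduled 18%. No special measure applies. → 18%.
Line B: stainless steel → 09.01; wire → 09.01.01; cold-drawn → 09.01.01.02. Scheduled 36%. No special measure applies. → 36%.
Line C: zinc → 09.02; tubes → 09.02.02; clad → 09.02.02.01. Scheduled 5%. No special measure applies. → 5%.
Line D: non-alloy steel → 09.04; in bars → 09.04.01; cold-drawn → 09.04.01.03. Scheduled 37%. Galveny agreement on 09.04.01: CTH not met; anti-dumping (Galveny, 09.04): +22%; total 37% + 22% = 59%. → 59%.
Line E: stainless steel → 09.01; wire → 09.01.01; hot-rolled → 09.01.01.01. Scheduled 18%. No special measure applies. → 18%.
Sum: 18% + 36% + 5% + 59% + 18% = 136%.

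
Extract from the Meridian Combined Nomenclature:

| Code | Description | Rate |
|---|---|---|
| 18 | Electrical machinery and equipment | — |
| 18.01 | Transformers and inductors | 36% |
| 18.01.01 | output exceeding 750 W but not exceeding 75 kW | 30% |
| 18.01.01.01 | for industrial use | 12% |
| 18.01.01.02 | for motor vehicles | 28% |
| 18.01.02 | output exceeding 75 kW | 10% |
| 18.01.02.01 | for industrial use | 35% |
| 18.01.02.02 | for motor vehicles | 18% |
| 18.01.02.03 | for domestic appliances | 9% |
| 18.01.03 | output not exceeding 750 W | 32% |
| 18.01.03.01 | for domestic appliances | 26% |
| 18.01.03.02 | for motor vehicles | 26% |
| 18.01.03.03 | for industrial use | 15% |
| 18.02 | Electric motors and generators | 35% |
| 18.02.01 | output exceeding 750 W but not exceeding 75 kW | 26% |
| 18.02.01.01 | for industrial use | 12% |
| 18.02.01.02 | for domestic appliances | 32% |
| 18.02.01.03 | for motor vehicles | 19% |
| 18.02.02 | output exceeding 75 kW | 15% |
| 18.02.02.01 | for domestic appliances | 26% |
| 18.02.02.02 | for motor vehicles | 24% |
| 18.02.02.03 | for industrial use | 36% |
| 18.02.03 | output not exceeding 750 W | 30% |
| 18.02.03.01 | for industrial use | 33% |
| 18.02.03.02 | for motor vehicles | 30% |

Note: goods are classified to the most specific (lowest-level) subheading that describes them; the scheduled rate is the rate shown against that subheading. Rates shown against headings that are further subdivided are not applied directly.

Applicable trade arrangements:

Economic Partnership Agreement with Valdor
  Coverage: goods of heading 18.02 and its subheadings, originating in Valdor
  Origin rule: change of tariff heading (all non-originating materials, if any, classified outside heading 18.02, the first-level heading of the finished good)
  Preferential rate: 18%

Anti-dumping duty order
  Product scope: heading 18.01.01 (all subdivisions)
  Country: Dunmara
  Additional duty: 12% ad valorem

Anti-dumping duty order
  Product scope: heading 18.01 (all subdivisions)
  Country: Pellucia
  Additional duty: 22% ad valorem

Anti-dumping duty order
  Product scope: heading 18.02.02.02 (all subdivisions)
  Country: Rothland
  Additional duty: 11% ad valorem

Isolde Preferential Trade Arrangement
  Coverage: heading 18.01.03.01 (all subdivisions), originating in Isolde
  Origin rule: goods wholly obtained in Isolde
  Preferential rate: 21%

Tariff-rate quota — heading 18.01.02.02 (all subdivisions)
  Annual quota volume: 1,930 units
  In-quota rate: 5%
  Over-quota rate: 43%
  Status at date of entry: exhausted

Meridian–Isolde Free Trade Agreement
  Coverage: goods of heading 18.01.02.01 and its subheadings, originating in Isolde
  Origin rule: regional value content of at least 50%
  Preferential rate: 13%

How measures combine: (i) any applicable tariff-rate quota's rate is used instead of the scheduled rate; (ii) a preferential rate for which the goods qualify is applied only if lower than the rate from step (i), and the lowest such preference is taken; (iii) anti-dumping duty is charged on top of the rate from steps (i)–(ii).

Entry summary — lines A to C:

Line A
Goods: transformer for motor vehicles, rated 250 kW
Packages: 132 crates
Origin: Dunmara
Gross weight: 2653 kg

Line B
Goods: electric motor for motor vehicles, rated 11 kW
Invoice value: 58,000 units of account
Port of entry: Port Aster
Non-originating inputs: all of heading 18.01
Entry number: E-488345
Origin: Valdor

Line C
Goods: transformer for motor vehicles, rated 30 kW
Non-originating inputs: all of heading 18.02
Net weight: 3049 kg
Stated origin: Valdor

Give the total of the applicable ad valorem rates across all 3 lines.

89%

Line A: transformer → 18.01; rated 250 kW → 18.01.02; for motor vehicles → 18.01.02.02. Scheduled 18%. quota on 18.01.02.02 exhausted → over-quota 43%. → 43%.
Line B: electric motor → 18.02; rated 11 kW → 18.02.01; for motor vehicles → 18.02.01.03. Scheduled 19%. Valdor agreement on 18.02: CTH met → 18% available; preferential 18%. → 18%.
Line C: transformer → 18.01; rated 30 kW → 18.01.01; for motor vehicles → 18.01.01.02. Scheduled 28%. Valdor agreement on 18.02: 18.01.01.02 not covered. → 28%.
Sum: 43% + 18% + 28% = 89%.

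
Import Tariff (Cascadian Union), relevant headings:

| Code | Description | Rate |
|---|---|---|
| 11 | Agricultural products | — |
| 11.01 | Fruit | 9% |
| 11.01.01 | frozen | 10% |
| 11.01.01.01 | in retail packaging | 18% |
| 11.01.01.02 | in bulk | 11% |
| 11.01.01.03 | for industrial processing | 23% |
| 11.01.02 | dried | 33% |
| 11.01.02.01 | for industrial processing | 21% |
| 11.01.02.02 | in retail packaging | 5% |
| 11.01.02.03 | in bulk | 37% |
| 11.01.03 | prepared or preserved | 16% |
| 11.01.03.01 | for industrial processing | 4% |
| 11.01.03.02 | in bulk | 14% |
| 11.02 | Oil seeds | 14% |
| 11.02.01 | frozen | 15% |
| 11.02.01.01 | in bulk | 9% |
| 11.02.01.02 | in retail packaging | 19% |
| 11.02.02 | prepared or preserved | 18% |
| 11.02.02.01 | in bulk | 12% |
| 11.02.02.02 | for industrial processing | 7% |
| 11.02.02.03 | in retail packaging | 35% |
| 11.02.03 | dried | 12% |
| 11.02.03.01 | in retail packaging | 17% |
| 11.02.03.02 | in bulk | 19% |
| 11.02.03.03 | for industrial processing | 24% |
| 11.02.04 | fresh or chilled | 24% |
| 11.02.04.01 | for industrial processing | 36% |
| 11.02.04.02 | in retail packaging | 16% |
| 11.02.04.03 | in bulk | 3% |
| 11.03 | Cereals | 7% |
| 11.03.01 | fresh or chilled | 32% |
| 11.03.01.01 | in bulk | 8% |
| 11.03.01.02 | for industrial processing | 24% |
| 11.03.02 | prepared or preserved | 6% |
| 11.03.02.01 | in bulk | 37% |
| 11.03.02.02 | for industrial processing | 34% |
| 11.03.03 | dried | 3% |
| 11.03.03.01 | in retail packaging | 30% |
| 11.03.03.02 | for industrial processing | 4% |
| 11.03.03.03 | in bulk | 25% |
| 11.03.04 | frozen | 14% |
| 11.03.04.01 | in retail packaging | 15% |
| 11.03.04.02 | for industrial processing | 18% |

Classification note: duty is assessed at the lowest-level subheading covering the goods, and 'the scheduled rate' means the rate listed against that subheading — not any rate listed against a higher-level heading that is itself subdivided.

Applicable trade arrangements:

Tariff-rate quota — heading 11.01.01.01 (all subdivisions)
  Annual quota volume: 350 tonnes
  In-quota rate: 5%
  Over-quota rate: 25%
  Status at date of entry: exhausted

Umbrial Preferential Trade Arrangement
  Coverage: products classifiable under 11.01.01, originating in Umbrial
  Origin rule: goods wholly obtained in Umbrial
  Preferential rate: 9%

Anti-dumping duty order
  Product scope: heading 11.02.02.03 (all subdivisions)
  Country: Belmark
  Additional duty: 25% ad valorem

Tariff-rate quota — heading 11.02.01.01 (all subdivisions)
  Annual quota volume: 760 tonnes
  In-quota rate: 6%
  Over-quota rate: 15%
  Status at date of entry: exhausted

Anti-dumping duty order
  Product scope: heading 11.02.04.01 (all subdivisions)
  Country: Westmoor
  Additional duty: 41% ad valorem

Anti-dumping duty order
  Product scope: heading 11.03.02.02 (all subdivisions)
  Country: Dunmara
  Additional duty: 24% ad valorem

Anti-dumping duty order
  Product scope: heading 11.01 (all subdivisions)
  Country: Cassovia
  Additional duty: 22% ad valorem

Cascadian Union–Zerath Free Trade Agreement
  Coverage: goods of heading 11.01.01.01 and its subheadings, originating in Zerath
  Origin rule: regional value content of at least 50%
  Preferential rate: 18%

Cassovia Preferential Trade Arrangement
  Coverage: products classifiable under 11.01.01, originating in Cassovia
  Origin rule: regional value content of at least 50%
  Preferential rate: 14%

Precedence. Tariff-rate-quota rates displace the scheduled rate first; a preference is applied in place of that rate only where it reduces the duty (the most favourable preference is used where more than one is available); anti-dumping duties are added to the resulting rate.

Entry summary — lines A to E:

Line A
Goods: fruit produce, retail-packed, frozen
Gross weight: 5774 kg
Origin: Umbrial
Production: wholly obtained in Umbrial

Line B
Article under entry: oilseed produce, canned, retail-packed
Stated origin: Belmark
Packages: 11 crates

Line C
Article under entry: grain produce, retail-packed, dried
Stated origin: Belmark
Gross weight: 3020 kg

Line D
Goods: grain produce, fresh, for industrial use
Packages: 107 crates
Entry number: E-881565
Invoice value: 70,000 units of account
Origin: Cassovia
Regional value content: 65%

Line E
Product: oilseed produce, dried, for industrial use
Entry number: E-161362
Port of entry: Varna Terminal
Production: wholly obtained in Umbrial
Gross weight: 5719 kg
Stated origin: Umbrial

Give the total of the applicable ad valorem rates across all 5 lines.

Line A: fruit → 11.01; frozen → 11.01.01; retail-packed → 11.01.01.01. Scheduled 18%. quota on 11.01.01.01 exhausted → over-quota 25%; Umbrial agreement on 11.01.01: wholly obtained → 9% available; preferential 9%. → 9%.
Line B: oilseed → 11.02; canned → 11.02.02; retail-packed → 11.02.02.03. Scheduled 35%. anti-dumping (Belmark, 11.02.02.03): +25%; total 35% + 25% = 60%. → 60%.
Line C: grain → 11.03; dried → 11.03.03; retail-packed → 11.03.03.01. Scheduled 30%. No special measure applies. → 30%.
Line D: grain → 11.03; fresh → 11.03.01; for industrial use → 11.03.01.02. Scheduled 24%. Cassovia agreement on 11.01.01: 11.03.01.02 not covered. → 24%.
Line E: oilseed → 11.02; dried → 11.02.03; for industrial use → 11.02.03.03. Scheduled 24%. Umbrial agreement on 11.01.01: 11.02.03.03 not covered. → 24%.
Sum: 9% + 60% + 30% + 24% + 24% = 147%.

147%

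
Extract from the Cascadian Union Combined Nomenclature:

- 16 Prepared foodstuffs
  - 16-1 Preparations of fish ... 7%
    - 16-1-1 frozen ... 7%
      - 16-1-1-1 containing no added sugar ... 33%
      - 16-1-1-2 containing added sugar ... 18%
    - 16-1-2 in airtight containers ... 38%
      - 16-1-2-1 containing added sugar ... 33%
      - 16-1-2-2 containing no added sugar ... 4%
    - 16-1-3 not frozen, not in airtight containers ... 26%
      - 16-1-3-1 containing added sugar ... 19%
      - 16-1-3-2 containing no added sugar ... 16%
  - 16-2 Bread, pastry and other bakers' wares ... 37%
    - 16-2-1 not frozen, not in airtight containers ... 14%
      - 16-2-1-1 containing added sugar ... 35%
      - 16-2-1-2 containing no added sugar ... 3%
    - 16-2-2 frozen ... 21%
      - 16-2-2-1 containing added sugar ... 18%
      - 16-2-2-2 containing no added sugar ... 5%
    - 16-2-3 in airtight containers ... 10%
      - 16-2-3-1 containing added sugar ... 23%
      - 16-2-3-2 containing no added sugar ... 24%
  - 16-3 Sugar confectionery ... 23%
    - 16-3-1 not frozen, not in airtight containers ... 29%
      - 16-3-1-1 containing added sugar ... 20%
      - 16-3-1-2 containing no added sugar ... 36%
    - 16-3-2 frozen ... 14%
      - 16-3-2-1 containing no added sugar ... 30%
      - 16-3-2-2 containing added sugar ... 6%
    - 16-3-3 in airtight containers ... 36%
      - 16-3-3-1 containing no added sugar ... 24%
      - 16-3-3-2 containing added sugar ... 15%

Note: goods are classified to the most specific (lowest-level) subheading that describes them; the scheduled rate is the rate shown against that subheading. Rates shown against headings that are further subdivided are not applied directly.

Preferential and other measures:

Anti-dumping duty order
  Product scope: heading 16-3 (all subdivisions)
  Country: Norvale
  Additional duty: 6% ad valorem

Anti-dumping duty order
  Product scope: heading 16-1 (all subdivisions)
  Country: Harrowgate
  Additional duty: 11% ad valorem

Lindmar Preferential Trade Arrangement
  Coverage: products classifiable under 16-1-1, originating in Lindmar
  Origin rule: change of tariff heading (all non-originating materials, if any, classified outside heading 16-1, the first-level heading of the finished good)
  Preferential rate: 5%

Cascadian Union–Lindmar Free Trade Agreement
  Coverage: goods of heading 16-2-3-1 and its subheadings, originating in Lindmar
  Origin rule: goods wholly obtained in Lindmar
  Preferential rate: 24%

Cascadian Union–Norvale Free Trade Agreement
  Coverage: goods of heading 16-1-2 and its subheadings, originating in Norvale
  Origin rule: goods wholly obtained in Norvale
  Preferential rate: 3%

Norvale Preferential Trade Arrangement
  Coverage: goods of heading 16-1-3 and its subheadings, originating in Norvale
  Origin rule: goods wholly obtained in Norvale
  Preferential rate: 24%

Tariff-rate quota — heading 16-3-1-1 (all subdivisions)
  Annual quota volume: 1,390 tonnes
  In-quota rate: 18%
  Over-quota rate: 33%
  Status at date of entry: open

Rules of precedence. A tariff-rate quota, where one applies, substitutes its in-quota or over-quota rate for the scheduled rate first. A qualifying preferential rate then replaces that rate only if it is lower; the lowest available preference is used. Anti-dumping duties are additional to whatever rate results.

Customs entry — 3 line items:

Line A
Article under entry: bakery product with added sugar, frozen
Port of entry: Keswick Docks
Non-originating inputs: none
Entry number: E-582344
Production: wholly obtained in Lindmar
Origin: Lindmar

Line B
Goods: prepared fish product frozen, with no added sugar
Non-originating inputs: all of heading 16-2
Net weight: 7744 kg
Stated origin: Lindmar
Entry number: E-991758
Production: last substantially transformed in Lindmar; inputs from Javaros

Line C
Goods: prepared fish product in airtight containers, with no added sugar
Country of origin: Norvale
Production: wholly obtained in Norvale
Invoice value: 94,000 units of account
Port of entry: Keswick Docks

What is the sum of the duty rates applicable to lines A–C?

26%

Line A: bakery product → 16-2; frozen → 16-2-2; with added sugar → 16-2-2-1. Scheduled 18%. Lindmar agreement on 16-1-1: 16-2-2-1 not covered; Lindmar agreement on 16-2-3-1: 16-2-2-1 not covered. → 18%.
Line B: prepared fish product → 16-1; frozen → 16-1-1; with no added sugar → 16-1-1-1. Scheduled 33%. Lindmar agreement on 16-1-1: CTH met → 5% available; Lindmar agreement on 16-2-3-1: 16-1-1-1 not covered; preferential 5%. → 5%.
Line C: prepared fish product → 16-1; in airtight containers → 16-1-2; with no added sugar → 16-1-2-2. Scheduled 4%. Norvale agreement on 16-1-2: wholly obtained → 3% available; Norvale agreement on 16-1-3: 16-1-2-2 not covered; preferential 3%. → 3%.
Sum: 18% + 5% + 3% = 26%.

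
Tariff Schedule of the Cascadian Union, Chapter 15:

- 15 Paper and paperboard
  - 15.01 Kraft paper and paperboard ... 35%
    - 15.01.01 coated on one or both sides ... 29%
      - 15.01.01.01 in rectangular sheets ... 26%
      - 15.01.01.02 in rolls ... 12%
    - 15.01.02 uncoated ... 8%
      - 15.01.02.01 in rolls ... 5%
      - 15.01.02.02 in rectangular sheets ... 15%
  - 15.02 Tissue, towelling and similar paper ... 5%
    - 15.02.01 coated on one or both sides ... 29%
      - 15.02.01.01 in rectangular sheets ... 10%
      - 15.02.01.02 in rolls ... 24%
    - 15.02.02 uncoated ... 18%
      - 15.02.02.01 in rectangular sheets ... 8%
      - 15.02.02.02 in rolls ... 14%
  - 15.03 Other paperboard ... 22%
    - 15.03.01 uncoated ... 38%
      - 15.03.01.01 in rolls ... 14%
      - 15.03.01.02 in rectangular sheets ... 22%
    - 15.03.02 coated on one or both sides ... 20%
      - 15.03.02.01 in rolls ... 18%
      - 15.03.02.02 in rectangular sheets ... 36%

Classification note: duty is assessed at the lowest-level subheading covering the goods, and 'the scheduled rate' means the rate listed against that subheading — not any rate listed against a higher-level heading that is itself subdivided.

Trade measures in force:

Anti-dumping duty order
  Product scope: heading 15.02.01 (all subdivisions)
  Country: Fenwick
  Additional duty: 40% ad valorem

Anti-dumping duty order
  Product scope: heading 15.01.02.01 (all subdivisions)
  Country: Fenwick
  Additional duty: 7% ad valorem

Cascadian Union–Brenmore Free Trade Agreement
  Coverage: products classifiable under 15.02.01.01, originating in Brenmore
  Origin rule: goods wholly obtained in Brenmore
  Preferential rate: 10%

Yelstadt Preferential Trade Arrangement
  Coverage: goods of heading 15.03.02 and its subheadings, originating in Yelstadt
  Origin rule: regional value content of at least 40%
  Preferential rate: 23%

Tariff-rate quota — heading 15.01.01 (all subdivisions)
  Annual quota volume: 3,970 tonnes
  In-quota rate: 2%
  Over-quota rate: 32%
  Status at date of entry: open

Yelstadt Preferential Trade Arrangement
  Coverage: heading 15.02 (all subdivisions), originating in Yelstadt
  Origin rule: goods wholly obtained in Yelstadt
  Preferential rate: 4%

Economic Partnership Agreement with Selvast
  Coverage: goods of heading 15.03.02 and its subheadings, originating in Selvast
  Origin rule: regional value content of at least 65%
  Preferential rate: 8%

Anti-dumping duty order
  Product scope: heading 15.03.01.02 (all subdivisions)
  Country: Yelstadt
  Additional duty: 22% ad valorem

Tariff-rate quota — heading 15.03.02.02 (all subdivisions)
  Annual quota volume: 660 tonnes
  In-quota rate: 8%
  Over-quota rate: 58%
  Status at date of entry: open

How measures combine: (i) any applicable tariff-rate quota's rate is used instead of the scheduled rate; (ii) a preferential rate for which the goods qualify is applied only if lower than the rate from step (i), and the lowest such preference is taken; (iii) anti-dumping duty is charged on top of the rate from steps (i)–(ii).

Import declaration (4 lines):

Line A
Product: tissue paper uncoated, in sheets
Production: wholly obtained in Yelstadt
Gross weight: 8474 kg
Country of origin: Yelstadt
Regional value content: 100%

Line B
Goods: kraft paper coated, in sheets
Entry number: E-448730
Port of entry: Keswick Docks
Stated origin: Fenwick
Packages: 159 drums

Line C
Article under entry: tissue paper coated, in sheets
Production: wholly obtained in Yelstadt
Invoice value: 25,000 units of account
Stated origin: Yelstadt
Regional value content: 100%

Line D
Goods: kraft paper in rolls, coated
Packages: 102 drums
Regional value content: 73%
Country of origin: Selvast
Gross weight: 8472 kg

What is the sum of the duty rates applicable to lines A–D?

Line A: tissue paper → 15.02; uncoated → 15.02.02; in sheets → 15.02.02.01. Scheduled 8%. Yelstadt agreement on 15.03.02: 15.02.02.01 not covered; Yelstadt agreement on 15.02: wholly obtained → 4% available; preferential 4%. → 4%.
Line B: kraft paper → 15.01; coated → 15.01.01; in sheets → 15.01.01.01. Scheduled 26%. quota on 15.01.01 open → in-quota 2%. → 2%.
Line C: tissue paper → 15.02; coated → 15.02.01; in sheets → 15.02.01.01. Scheduled 10%. Yelstadt agreement on 15.03.02: 15.02.01.01 not covered; Yelstadt agreement on 15.02: wholly obtained → 4% available; preferential 4%. → 4%.
Line D: kraft paper → 15.01; coated → 15.01.01; in rolls → 15.01.01.02. Scheduled 12%. quota on 15.01.01 open → in-quota 2%; Selvast agreement on 15.03.02: 15.01.01.02 not covered. → 2%.
Sum: 4% + 2% + 4% + 2% = 12%.

12%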